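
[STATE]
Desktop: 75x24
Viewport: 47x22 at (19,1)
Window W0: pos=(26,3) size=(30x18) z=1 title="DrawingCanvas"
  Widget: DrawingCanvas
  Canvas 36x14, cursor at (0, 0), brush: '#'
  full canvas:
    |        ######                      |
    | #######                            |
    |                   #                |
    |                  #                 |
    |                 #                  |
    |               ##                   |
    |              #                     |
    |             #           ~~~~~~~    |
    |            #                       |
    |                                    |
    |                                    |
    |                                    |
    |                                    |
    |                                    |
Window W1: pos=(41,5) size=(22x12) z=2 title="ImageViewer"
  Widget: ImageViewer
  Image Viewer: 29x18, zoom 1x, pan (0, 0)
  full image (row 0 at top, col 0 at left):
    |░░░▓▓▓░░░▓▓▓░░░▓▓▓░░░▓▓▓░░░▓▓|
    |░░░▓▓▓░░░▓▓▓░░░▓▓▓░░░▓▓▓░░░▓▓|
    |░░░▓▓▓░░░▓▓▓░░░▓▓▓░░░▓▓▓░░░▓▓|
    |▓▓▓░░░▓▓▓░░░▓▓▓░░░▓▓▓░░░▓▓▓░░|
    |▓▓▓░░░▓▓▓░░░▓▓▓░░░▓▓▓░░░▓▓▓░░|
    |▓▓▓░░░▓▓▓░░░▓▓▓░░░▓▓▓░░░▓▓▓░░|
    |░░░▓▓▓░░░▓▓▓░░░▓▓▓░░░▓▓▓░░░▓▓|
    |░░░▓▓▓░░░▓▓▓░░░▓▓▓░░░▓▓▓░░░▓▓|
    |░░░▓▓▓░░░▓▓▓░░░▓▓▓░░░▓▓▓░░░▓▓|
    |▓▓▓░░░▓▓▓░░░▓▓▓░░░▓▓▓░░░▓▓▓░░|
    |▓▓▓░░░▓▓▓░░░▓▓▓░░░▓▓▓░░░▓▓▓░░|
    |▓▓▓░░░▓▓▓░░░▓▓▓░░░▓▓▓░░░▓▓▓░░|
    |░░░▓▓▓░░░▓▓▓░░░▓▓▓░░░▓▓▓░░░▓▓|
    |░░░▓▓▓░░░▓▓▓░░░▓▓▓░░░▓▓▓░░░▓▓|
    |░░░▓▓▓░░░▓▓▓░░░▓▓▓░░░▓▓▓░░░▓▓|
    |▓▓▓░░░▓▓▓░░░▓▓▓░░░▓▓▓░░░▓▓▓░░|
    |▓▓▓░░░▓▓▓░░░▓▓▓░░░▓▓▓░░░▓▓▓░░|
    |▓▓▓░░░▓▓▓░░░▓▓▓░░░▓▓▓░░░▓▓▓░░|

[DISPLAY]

                                               
                                               
       ┏━━━━━━━━━━━━━━━━━━━━━━━━━━━━┓          
       ┃ DrawingCanvas              ┃          
       ┠──────────────┏━━━━━━━━━━━━━━━━━━━━┓   
       ┃+       ######┃ ImageViewer        ┃   
       ┃ #######      ┠────────────────────┨   
       ┃              ┃░░░▓▓▓░░░▓▓▓░░░▓▓▓░░┃   
       ┃              ┃░░░▓▓▓░░░▓▓▓░░░▓▓▓░░┃   
       ┃              ┃░░░▓▓▓░░░▓▓▓░░░▓▓▓░░┃   
       ┃              ┃▓▓▓░░░▓▓▓░░░▓▓▓░░░▓▓┃   
       ┃              ┃▓▓▓░░░▓▓▓░░░▓▓▓░░░▓▓┃   
       ┃             #┃▓▓▓░░░▓▓▓░░░▓▓▓░░░▓▓┃   
       ┃            # ┃░░░▓▓▓░░░▓▓▓░░░▓▓▓░░┃   
       ┃              ┃░░░▓▓▓░░░▓▓▓░░░▓▓▓░░┃   
       ┃              ┗━━━━━━━━━━━━━━━━━━━━┛   
       ┃                            ┃          
       ┃                            ┃          
       ┃                            ┃          
       ┗━━━━━━━━━━━━━━━━━━━━━━━━━━━━┛          
                                               
                                               


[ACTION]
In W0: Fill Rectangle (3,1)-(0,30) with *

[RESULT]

                                               
                                               
       ┏━━━━━━━━━━━━━━━━━━━━━━━━━━━━┓          
       ┃ DrawingCanvas              ┃          
       ┠──────────────┏━━━━━━━━━━━━━━━━━━━━┓   
       ┃+*************┃ ImageViewer        ┃   
       ┃ *************┠────────────────────┨   
       ┃ *************┃░░░▓▓▓░░░▓▓▓░░░▓▓▓░░┃   
       ┃ *************┃░░░▓▓▓░░░▓▓▓░░░▓▓▓░░┃   
       ┃              ┃░░░▓▓▓░░░▓▓▓░░░▓▓▓░░┃   
       ┃              ┃▓▓▓░░░▓▓▓░░░▓▓▓░░░▓▓┃   
       ┃              ┃▓▓▓░░░▓▓▓░░░▓▓▓░░░▓▓┃   
       ┃             #┃▓▓▓░░░▓▓▓░░░▓▓▓░░░▓▓┃   
       ┃            # ┃░░░▓▓▓░░░▓▓▓░░░▓▓▓░░┃   
       ┃              ┃░░░▓▓▓░░░▓▓▓░░░▓▓▓░░┃   
       ┃              ┗━━━━━━━━━━━━━━━━━━━━┛   
       ┃                            ┃          
       ┃                            ┃          
       ┃                            ┃          
       ┗━━━━━━━━━━━━━━━━━━━━━━━━━━━━┛          
                                               
                                               


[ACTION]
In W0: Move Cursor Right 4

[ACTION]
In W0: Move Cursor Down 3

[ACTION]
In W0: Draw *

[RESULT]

                                               
                                               
       ┏━━━━━━━━━━━━━━━━━━━━━━━━━━━━┓          
       ┃ DrawingCanvas              ┃          
       ┠──────────────┏━━━━━━━━━━━━━━━━━━━━┓   
       ┃ *************┃ ImageViewer        ┃   
       ┃ *************┠────────────────────┨   
       ┃ *************┃░░░▓▓▓░░░▓▓▓░░░▓▓▓░░┃   
       ┃ *************┃░░░▓▓▓░░░▓▓▓░░░▓▓▓░░┃   
       ┃              ┃░░░▓▓▓░░░▓▓▓░░░▓▓▓░░┃   
       ┃              ┃▓▓▓░░░▓▓▓░░░▓▓▓░░░▓▓┃   
       ┃              ┃▓▓▓░░░▓▓▓░░░▓▓▓░░░▓▓┃   
       ┃             #┃▓▓▓░░░▓▓▓░░░▓▓▓░░░▓▓┃   
       ┃            # ┃░░░▓▓▓░░░▓▓▓░░░▓▓▓░░┃   
       ┃              ┃░░░▓▓▓░░░▓▓▓░░░▓▓▓░░┃   
       ┃              ┗━━━━━━━━━━━━━━━━━━━━┛   
       ┃                            ┃          
       ┃                            ┃          
       ┃                            ┃          
       ┗━━━━━━━━━━━━━━━━━━━━━━━━━━━━┛          
                                               
                                               


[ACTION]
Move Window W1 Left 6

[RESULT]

                                               
                                               
       ┏━━━━━━━━━━━━━━━━━━━━━━━━━━━━┓          
       ┃ DrawingCanvas              ┃          
       ┠────────┏━━━━━━━━━━━━━━━━━━━━┓         
       ┃ *******┃ ImageViewer        ┃         
       ┃ *******┠────────────────────┨         
       ┃ *******┃░░░▓▓▓░░░▓▓▓░░░▓▓▓░░┃         
       ┃ *******┃░░░▓▓▓░░░▓▓▓░░░▓▓▓░░┃         
       ┃        ┃░░░▓▓▓░░░▓▓▓░░░▓▓▓░░┃         
       ┃        ┃▓▓▓░░░▓▓▓░░░▓▓▓░░░▓▓┃         
       ┃        ┃▓▓▓░░░▓▓▓░░░▓▓▓░░░▓▓┃         
       ┃        ┃▓▓▓░░░▓▓▓░░░▓▓▓░░░▓▓┃         
       ┃        ┃░░░▓▓▓░░░▓▓▓░░░▓▓▓░░┃         
       ┃        ┃░░░▓▓▓░░░▓▓▓░░░▓▓▓░░┃         
       ┃        ┗━━━━━━━━━━━━━━━━━━━━┛         
       ┃                            ┃          
       ┃                            ┃          
       ┃                            ┃          
       ┗━━━━━━━━━━━━━━━━━━━━━━━━━━━━┛          
                                               
                                               


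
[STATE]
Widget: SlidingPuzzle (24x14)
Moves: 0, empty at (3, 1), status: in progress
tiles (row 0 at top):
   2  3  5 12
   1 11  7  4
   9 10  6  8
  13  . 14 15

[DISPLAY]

┌────┬────┬────┬────┐   
│  2 │  3 │  5 │ 12 │   
├────┼────┼────┼────┤   
│  1 │ 11 │  7 │  4 │   
├────┼────┼────┼────┤   
│  9 │ 10 │  6 │  8 │   
├────┼────┼────┼────┤   
│ 13 │    │ 14 │ 15 │   
└────┴────┴────┴────┘   
Moves: 0                
                        
                        
                        
                        


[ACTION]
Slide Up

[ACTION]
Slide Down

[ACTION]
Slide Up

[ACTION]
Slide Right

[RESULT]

┌────┬────┬────┬────┐   
│  2 │  3 │  5 │ 12 │   
├────┼────┼────┼────┤   
│  1 │ 11 │  7 │  4 │   
├────┼────┼────┼────┤   
│  9 │ 10 │  6 │  8 │   
├────┼────┼────┼────┤   
│    │ 13 │ 14 │ 15 │   
└────┴────┴────┴────┘   
Moves: 3                
                        
                        
                        
                        


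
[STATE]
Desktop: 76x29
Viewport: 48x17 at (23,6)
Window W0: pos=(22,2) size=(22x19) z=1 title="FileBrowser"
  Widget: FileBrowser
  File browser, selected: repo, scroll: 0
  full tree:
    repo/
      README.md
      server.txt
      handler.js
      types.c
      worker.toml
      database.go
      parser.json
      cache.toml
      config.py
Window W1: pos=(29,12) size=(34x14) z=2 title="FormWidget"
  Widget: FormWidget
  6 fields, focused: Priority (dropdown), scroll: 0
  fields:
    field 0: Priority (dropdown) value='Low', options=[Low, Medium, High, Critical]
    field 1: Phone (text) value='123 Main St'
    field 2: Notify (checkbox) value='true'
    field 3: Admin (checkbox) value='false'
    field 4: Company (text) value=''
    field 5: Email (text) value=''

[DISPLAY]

    README.md       ┃                           
    server.txt      ┃                           
    handler.js      ┃                           
    types.c         ┃                           
    worker.toml     ┃                           
    database.go     ┃                           
    pa┏━━━━━━━━━━━━━━━━━━━━━━━━━━━━━━━━┓        
    ca┃ FormWidget                     ┃        
    co┠────────────────────────────────┨        
      ┃> Priority:   [Low            ▼]┃        
      ┃  Phone:      [123 Main St     ]┃        
      ┃  Notify:     [x]               ┃        
      ┃  Admin:      [ ]               ┃        
      ┃  Company:    [                ]┃        
━━━━━━┃  Email:      [                ]┃        
      ┃                                ┃        
      ┃                                ┃        


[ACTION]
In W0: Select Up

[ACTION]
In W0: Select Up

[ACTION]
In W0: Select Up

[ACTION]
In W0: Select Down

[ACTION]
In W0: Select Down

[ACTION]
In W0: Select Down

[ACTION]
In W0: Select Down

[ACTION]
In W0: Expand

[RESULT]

    README.md       ┃                           
    server.txt      ┃                           
    handler.js      ┃                           
  > types.c         ┃                           
    worker.toml     ┃                           
    database.go     ┃                           
    pa┏━━━━━━━━━━━━━━━━━━━━━━━━━━━━━━━━┓        
    ca┃ FormWidget                     ┃        
    co┠────────────────────────────────┨        
      ┃> Priority:   [Low            ▼]┃        
      ┃  Phone:      [123 Main St     ]┃        
      ┃  Notify:     [x]               ┃        
      ┃  Admin:      [ ]               ┃        
      ┃  Company:    [                ]┃        
━━━━━━┃  Email:      [                ]┃        
      ┃                                ┃        
      ┃                                ┃        


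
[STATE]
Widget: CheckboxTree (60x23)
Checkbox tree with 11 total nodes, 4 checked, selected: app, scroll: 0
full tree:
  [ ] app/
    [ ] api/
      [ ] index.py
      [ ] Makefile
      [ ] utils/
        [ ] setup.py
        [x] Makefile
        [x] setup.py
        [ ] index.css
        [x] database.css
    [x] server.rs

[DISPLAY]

>[-] app/                                                   
   [-] api/                                                 
     [ ] index.py                                           
     [ ] Makefile                                           
     [-] utils/                                             
       [ ] setup.py                                         
       [x] Makefile                                         
       [x] setup.py                                         
       [ ] index.css                                        
       [x] database.css                                     
   [x] server.rs                                            
                                                            
                                                            
                                                            
                                                            
                                                            
                                                            
                                                            
                                                            
                                                            
                                                            
                                                            
                                                            


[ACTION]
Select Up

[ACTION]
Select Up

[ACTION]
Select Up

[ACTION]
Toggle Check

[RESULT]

>[x] app/                                                   
   [x] api/                                                 
     [x] index.py                                           
     [x] Makefile                                           
     [x] utils/                                             
       [x] setup.py                                         
       [x] Makefile                                         
       [x] setup.py                                         
       [x] index.css                                        
       [x] database.css                                     
   [x] server.rs                                            
                                                            
                                                            
                                                            
                                                            
                                                            
                                                            
                                                            
                                                            
                                                            
                                                            
                                                            
                                                            


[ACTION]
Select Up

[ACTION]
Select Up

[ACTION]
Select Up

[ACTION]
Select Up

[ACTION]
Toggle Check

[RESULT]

>[ ] app/                                                   
   [ ] api/                                                 
     [ ] index.py                                           
     [ ] Makefile                                           
     [ ] utils/                                             
       [ ] setup.py                                         
       [ ] Makefile                                         
       [ ] setup.py                                         
       [ ] index.css                                        
       [ ] database.css                                     
   [ ] server.rs                                            
                                                            
                                                            
                                                            
                                                            
                                                            
                                                            
                                                            
                                                            
                                                            
                                                            
                                                            
                                                            


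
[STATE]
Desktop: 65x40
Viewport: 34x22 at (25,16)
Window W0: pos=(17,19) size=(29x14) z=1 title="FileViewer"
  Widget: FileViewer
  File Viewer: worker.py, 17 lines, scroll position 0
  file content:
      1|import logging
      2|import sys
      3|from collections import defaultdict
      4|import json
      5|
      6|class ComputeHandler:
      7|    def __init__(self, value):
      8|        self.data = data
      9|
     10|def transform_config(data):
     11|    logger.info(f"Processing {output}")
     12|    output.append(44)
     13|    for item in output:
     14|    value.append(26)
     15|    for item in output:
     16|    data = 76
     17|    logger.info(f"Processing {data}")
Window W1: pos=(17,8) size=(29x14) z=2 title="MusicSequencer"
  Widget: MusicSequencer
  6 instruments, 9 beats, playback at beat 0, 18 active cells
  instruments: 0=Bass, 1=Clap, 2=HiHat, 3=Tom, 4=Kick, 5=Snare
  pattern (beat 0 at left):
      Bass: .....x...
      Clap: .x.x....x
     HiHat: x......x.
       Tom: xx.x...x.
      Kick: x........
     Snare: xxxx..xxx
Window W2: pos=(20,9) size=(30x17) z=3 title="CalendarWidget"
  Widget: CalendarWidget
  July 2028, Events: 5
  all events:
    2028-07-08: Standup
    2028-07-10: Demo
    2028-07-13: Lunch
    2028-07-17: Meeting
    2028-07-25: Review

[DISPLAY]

11 12 13* 14 15 16      ┃         
18 19 20 21 22 23       ┃         
5* 26 27 28 29 30       ┃         
                        ┃         
                        ┃         
                        ┃         
                        ┃         
                        ┃         
                        ┃         
━━━━━━━━━━━━━━━━━━━━━━━━┛         
                   ░┃             
omputeHandler:     ░┃             
 __init__(self, val░┃             
 self.data = data  ░┃             
                   ░┃             
nsform_config(data)▼┃             
━━━━━━━━━━━━━━━━━━━━┛             
                                  
                                  
                                  
                                  
                                  


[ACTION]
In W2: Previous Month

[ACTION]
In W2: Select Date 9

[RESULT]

3 14 15 16 17 18        ┃         
0 21 22 23 24 25        ┃         
7 28 29 30              ┃         
                        ┃         
                        ┃         
                        ┃         
                        ┃         
                        ┃         
                        ┃         
━━━━━━━━━━━━━━━━━━━━━━━━┛         
                   ░┃             
omputeHandler:     ░┃             
 __init__(self, val░┃             
 self.data = data  ░┃             
                   ░┃             
nsform_config(data)▼┃             
━━━━━━━━━━━━━━━━━━━━┛             
                                  
                                  
                                  
                                  
                                  


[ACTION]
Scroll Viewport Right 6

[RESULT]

5 16 17 18        ┃               
2 23 24 25        ┃               
9 30              ┃               
                  ┃               
                  ┃               
                  ┃               
                  ┃               
                  ┃               
                  ┃               
━━━━━━━━━━━━━━━━━━┛               
             ░┃                   
Handler:     ░┃                   
t__(self, val░┃                   
data = data  ░┃                   
             ░┃                   
_config(data)▼┃                   
━━━━━━━━━━━━━━┛                   
                                  
                                  
                                  
                                  
                                  


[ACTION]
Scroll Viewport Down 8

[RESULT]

9 30              ┃               
                  ┃               
                  ┃               
                  ┃               
                  ┃               
                  ┃               
                  ┃               
━━━━━━━━━━━━━━━━━━┛               
             ░┃                   
Handler:     ░┃                   
t__(self, val░┃                   
data = data  ░┃                   
             ░┃                   
_config(data)▼┃                   
━━━━━━━━━━━━━━┛                   
                                  
                                  
                                  
                                  
                                  
                                  
                                  


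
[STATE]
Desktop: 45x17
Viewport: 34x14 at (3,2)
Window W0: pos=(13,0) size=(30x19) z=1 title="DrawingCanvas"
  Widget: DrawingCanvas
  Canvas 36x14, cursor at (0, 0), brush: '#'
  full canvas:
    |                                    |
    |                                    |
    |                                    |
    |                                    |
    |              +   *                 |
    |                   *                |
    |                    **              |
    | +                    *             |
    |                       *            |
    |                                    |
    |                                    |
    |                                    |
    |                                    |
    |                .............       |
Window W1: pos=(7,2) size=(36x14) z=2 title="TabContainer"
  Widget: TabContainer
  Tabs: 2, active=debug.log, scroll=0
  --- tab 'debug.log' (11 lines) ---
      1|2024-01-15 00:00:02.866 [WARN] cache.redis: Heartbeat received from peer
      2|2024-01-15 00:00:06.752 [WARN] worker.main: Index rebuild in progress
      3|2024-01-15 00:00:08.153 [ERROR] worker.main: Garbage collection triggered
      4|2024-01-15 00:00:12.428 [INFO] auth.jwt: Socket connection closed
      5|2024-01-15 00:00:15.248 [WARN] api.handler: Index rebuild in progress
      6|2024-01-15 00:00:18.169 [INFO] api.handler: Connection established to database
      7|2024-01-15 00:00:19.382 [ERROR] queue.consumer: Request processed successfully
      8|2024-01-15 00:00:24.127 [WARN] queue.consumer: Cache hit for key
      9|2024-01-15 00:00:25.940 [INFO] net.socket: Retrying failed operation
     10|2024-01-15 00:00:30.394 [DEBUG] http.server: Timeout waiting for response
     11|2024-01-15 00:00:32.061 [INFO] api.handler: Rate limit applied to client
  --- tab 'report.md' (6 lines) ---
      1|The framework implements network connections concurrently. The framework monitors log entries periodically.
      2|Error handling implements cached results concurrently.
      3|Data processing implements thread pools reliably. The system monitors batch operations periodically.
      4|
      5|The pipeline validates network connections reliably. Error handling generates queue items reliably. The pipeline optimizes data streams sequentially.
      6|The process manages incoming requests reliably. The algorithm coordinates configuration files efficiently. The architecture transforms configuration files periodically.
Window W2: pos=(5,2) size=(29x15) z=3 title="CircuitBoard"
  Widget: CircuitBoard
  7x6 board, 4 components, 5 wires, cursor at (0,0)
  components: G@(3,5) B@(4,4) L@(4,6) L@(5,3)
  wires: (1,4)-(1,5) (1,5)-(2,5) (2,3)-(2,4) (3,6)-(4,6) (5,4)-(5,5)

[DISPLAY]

  ┏━━━━━━━━━━━━━━━━━━━━━━━━━━━┓━━━
  ┃ CircuitBoard              ┃   
  ┠───────────────────────────┨───
  ┃   0 1 2 3 4 5 6           ┃   
  ┃0  [.]                     ┃───
  ┃                           ┃ARN
  ┃1                   · ─ ·  ┃ARN
  ┃                        │  ┃RRO
  ┃2               · ─ ·   ·  ┃NFO
  ┃                           ┃ARN
  ┃3                       G  ┃NFO
  ┃                           ┃RRO
  ┃4                   B      ┃ARN
  ┃                           ┃━━━


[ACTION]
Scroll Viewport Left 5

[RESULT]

     ┏━━━━━━━━━━━━━━━━━━━━━━━━━━━┓
     ┃ CircuitBoard              ┃
     ┠───────────────────────────┨
     ┃   0 1 2 3 4 5 6           ┃
     ┃0  [.]                     ┃
     ┃                           ┃
     ┃1                   · ─ ·  ┃
     ┃                        │  ┃
     ┃2               · ─ ·   ·  ┃
     ┃                           ┃
     ┃3                       G  ┃
     ┃                           ┃
     ┃4                   B      ┃
     ┃                           ┃


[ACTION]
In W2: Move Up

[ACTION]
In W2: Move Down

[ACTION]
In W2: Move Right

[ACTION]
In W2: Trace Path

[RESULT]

     ┏━━━━━━━━━━━━━━━━━━━━━━━━━━━┓
     ┃ CircuitBoard              ┃
     ┠───────────────────────────┨
     ┃   0 1 2 3 4 5 6           ┃
     ┃0                          ┃
     ┃                           ┃
     ┃1      [.]          · ─ ·  ┃
     ┃                        │  ┃
     ┃2               · ─ ·   ·  ┃
     ┃                           ┃
     ┃3                       G  ┃
     ┃                           ┃
     ┃4                   B      ┃
     ┃                           ┃


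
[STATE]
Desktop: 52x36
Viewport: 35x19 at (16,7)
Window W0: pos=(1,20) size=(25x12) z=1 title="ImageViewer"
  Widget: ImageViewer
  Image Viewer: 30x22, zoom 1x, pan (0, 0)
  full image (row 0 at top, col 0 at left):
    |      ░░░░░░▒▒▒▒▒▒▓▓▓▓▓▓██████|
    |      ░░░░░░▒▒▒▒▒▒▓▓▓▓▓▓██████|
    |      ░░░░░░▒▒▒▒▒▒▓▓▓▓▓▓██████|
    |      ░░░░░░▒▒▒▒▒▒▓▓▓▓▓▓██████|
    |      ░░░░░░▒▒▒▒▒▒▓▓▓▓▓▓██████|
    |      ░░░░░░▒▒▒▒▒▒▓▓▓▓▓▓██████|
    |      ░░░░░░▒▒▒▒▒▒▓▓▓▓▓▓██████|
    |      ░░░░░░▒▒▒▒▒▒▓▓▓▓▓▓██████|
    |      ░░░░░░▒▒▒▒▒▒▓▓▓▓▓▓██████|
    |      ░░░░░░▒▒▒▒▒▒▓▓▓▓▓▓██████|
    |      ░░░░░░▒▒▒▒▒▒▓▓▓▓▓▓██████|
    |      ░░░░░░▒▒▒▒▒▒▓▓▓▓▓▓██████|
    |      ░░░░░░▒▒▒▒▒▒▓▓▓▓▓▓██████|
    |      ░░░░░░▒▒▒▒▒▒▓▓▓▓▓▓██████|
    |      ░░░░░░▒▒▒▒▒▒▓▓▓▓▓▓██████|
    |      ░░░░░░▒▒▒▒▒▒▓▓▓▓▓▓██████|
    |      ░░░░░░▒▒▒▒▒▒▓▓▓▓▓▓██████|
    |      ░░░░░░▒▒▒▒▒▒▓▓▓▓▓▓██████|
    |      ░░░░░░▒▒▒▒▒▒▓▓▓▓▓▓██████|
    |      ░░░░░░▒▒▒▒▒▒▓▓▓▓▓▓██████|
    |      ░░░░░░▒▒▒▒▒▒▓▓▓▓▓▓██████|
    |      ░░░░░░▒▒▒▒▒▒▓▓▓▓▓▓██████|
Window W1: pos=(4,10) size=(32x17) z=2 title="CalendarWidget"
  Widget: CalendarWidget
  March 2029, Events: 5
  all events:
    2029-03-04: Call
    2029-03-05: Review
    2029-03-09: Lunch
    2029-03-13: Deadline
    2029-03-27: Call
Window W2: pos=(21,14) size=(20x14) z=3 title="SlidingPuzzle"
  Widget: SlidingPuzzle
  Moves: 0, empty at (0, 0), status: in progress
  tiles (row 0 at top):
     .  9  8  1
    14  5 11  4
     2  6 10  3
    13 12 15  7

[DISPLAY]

                                   
                                   
                                   
━━━━━━━━━━━━━━━━━━━┓               
dget               ┃               
───────────────────┨               
arch 2029          ┃               
 Fr S┏━━━━━━━━━━━━━━━━━━┓          
  2  ┃ SlidingPuzzle    ┃          
8  9*┠──────────────────┨          
5 16 ┃┌────┬────┬────┬──┃          
 23 2┃│    │  9 │  8 │  ┃          
9 30 ┃├────┼────┼────┼──┃          
     ┃│ 14 │  5 │ 11 │  ┃          
     ┃├────┼────┼────┼──┃          
     ┃│  2 │  6 │ 10 │  ┃          
     ┃├────┼────┼────┼──┃          
     ┃│ 13 │ 12 │ 15 │  ┃          
     ┃└────┴────┴────┴──┃          


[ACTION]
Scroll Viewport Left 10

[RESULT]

                                   
                                   
                                   
━━━━━━━━━━━━━━━━━━━━━━━━━━━━━┓     
CalendarWidget               ┃     
─────────────────────────────┨     
         March 2029          ┃     
o Tu We Th Fr S┏━━━━━━━━━━━━━━━━━━┓
         1  2  ┃ SlidingPuzzle    ┃
5*  6  7  8  9*┠──────────────────┨
2 13* 14 15 16 ┃┌────┬────┬────┬──┃
9 20 21 22 23 2┃│    │  9 │  8 │  ┃
6 27* 28 29 30 ┃├────┼────┼────┼──┃
               ┃│ 14 │  5 │ 11 │  ┃
               ┃├────┼────┼────┼──┃
               ┃│  2 │  6 │ 10 │  ┃
               ┃├────┼────┼────┼──┃
               ┃│ 13 │ 12 │ 15 │  ┃
               ┃└────┴────┴────┴──┃


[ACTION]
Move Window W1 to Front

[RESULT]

                                   
                                   
                                   
━━━━━━━━━━━━━━━━━━━━━━━━━━━━━┓     
CalendarWidget               ┃     
─────────────────────────────┨     
         March 2029          ┃     
o Tu We Th Fr Sa Su          ┃━━━━┓
         1  2  3  4*         ┃    ┃
5*  6  7  8  9* 10 11        ┃────┨
2 13* 14 15 16 17 18         ┃─┬──┃
9 20 21 22 23 24 25          ┃ │  ┃
6 27* 28 29 30 31            ┃─┼──┃
                             ┃ │  ┃
                             ┃─┼──┃
                             ┃ │  ┃
                             ┃─┼──┃
                             ┃ │  ┃
                             ┃─┴──┃


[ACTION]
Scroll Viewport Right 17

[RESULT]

                                   
                                   
                                   
━━━━━━━━━━━━━━━━━━┓                
get               ┃                
──────────────────┨                
rch 2029          ┃                
Fr Sa Su          ┃━━━━┓           
 2  3  4*         ┃    ┃           
  9* 10 11        ┃────┨           
 16 17 18         ┃─┬──┃           
23 24 25          ┃ │  ┃           
 30 31            ┃─┼──┃           
                  ┃ │  ┃           
                  ┃─┼──┃           
                  ┃ │  ┃           
                  ┃─┼──┃           
                  ┃ │  ┃           
                  ┃─┴──┃           


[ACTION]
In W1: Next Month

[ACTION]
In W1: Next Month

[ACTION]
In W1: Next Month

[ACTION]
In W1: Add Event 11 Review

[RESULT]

                                   
                                   
                                   
━━━━━━━━━━━━━━━━━━┓                
get               ┃                
──────────────────┨                
ne 2029           ┃                
Fr Sa Su          ┃━━━━┓           
 1  2  3          ┃    ┃           
 8  9 10          ┃────┨           
 15 16 17         ┃─┬──┃           
22 23 24          ┃ │  ┃           
29 30             ┃─┼──┃           
                  ┃ │  ┃           
                  ┃─┼──┃           
                  ┃ │  ┃           
                  ┃─┼──┃           
                  ┃ │  ┃           
                  ┃─┴──┃           


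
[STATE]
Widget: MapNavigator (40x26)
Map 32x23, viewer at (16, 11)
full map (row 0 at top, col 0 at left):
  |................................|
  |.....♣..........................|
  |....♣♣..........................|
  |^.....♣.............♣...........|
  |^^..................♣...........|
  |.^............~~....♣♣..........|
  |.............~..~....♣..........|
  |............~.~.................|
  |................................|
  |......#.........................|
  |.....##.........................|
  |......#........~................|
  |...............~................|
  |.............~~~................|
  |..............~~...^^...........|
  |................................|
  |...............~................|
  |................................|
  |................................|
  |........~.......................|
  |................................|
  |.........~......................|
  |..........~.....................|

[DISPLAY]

                                        
                                        
    ................................    
    .....♣..........................    
    ....♣♣..........................    
    ^.....♣.............♣...........    
    ^^..................♣...........    
    .^............~~....♣♣..........    
    .............~..~....♣..........    
    ............~.~.................    
    ................................    
    ......#.........................    
    .....##.........................    
    ......#........~@...............    
    ...............~................    
    .............~~~................    
    ..............~~...^^...........    
    ................................    
    ...............~................    
    ................................    
    ................................    
    ........~.......................    
    ................................    
    .........~......................    
    ..........~.....................    
                                        


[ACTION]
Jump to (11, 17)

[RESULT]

         ^^..................♣..........
         .^............~~....♣♣.........
         .............~..~....♣.........
         ............~.~................
         ...............................
         ......#........................
         .....##........................
         ......#........~...............
         ...............~...............
         .............~~~...............
         ..............~~...^^..........
         ...............................
         ...............~...............
         ...........@...................
         ...............................
         ........~......................
         ...............................
         .........~.....................
         ..........~....................
                                        
                                        
                                        
                                        
                                        
                                        
                                        


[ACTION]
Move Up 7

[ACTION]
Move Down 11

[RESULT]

         ...............................
         ......#........................
         .....##........................
         ......#........~...............
         ...............~...............
         .............~~~...............
         ..............~~...^^..........
         ...............................
         ...............~...............
         ...............................
         ...............................
         ........~......................
         ...............................
         .........~.@...................
         ..........~....................
                                        
                                        
                                        
                                        
                                        
                                        
                                        
                                        
                                        
                                        
                                        
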